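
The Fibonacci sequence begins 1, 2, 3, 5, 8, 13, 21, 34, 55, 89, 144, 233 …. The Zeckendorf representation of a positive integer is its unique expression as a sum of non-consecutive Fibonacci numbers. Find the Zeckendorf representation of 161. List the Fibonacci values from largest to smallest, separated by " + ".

144 + 13 + 3 + 1

Greedy algorithm:
161: greatest Fibonacci not exceeding it is 144, leaving 17
17: greatest Fibonacci not exceeding it is 13, leaving 4
4: greatest Fibonacci not exceeding it is 3, leaving 1
1: greatest Fibonacci not exceeding it is 1, leaving 0
So 161 = 144 + 13 + 3 + 1, with no two terms consecutive in the sequence.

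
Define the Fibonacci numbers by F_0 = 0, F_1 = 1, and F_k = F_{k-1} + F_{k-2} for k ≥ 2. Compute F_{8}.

21

F_{2} = F_{1} + F_{0} = 1 + 0 = 1
F_{3} = F_{2} + F_{1} = 1 + 1 = 2
F_{4} = F_{3} + F_{2} = 2 + 1 = 3
F_{5} = F_{4} + F_{3} = 3 + 2 = 5
F_{6} = F_{5} + F_{4} = 5 + 3 = 8
F_{7} = F_{6} + F_{5} = 8 + 5 = 13
F_{8} = F_{7} + F_{6} = 13 + 8 = 21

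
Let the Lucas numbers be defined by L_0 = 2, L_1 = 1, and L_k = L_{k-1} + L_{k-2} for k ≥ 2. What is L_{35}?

20633239

Iterating the recurrence up to L_{30} = 1860498 and L_{29} = 1149851:
L_{31} = L_{30} + L_{29} = 1860498 + 1149851 = 3010349
L_{32} = L_{31} + L_{30} = 3010349 + 1860498 = 4870847
L_{33} = L_{32} + L_{31} = 4870847 + 3010349 = 7881196
L_{34} = L_{33} + L_{32} = 7881196 + 4870847 = 12752043
L_{35} = L_{34} + L_{33} = 12752043 + 7881196 = 20633239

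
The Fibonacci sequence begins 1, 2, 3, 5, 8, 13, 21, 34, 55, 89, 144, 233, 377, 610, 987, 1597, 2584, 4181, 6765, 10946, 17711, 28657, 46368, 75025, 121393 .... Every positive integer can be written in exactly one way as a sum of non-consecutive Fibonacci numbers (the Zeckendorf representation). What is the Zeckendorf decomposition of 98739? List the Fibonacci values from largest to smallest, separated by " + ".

75025 + 17711 + 4181 + 1597 + 144 + 55 + 21 + 5

75025 ≤ 98739 < 121393, so take 75025; remainder 23714
17711 ≤ 23714 < 28657, so take 17711; remainder 6003
4181 ≤ 6003 < 6765, so take 4181; remainder 1822
1597 ≤ 1822 < 2584, so take 1597; remainder 225
144 ≤ 225 < 233, so take 144; remainder 81
55 ≤ 81 < 89, so take 55; remainder 26
21 ≤ 26 < 34, so take 21; remainder 5
5 ≤ 5 < 8, so take 5; remainder 0
So 98739 = 75025 + 17711 + 4181 + 1597 + 144 + 55 + 21 + 5, with no two terms consecutive in the sequence.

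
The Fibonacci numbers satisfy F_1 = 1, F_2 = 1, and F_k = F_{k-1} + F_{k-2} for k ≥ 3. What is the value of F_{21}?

10946

Iterating the recurrence up to F_{17} = 1597 and F_{16} = 987:
F_{18} = F_{17} + F_{16} = 1597 + 987 = 2584
F_{19} = F_{18} + F_{17} = 2584 + 1597 = 4181
F_{20} = F_{19} + F_{18} = 4181 + 2584 = 6765
F_{21} = F_{20} + F_{19} = 6765 + 4181 = 10946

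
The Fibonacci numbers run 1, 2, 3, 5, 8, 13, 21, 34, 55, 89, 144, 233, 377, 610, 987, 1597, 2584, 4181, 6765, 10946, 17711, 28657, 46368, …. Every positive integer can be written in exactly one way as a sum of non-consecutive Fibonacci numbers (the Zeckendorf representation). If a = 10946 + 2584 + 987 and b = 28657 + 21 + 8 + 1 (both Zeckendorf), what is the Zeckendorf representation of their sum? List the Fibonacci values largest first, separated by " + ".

28657 + 10946 + 2584 + 987 + 21 + 8 + 1

The two numbers are 14517 and 28687, so their sum is 43204.
Greedy algorithm:
take 28657 (≤ 43204); 43204 − 28657 = 14547
take 10946 (≤ 14547); 14547 − 10946 = 3601
take 2584 (≤ 3601); 3601 − 2584 = 1017
take 987 (≤ 1017); 1017 − 987 = 30
take 21 (≤ 30); 30 − 21 = 9
take 8 (≤ 9); 9 − 8 = 1
take 1 (≤ 1); 1 − 1 = 0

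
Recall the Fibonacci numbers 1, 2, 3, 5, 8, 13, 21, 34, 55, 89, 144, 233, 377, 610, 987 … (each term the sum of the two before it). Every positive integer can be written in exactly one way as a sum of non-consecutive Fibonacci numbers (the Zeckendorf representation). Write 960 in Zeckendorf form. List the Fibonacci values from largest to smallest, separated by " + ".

take 610 (≤ 960); 960 − 610 = 350
take 233 (≤ 350); 350 − 233 = 117
take 89 (≤ 117); 117 − 89 = 28
take 21 (≤ 28); 28 − 21 = 7
take 5 (≤ 7); 7 − 5 = 2
take 2 (≤ 2); 2 − 2 = 0
So 960 = 610 + 233 + 89 + 21 + 5 + 2, with no two terms consecutive in the sequence.

610 + 233 + 89 + 21 + 5 + 2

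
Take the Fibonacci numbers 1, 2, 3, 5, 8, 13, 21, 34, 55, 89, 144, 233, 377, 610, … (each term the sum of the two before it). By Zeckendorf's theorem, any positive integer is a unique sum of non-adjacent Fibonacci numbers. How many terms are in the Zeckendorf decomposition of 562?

Greedy algorithm:
562 − 377 = 185
185 − 144 = 41
41 − 34 = 7
7 − 5 = 2
2 − 2 = 0
562 = 377 + 144 + 34 + 5 + 2, which has 5 terms.

5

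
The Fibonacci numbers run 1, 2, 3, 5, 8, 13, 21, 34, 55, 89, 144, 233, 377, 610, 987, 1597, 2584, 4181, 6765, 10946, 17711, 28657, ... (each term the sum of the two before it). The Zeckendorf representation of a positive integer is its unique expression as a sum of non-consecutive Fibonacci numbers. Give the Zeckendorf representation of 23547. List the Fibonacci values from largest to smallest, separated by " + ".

take 17711 (≤ 23547); 23547 − 17711 = 5836
take 4181 (≤ 5836); 5836 − 4181 = 1655
take 1597 (≤ 1655); 1655 − 1597 = 58
take 55 (≤ 58); 58 − 55 = 3
take 3 (≤ 3); 3 − 3 = 0
So 23547 = 17711 + 4181 + 1597 + 55 + 3, with no two terms consecutive in the sequence.

17711 + 4181 + 1597 + 55 + 3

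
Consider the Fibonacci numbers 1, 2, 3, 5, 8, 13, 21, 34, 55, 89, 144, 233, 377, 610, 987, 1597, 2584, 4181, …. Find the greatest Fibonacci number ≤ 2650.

2584

2584 ≤ 2650 < 4181, so the largest Fibonacci number not exceeding 2650 is 2584.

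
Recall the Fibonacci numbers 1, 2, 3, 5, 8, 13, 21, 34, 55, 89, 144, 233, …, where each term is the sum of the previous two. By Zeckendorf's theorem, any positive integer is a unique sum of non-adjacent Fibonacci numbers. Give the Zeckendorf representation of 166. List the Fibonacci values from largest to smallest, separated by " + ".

144 + 21 + 1

Greedy algorithm:
144 ≤ 166 < 233, so take 144; remainder 22
21 ≤ 22 < 34, so take 21; remainder 1
1 ≤ 1 < 2, so take 1; remainder 0
So 166 = 144 + 21 + 1, with no two terms consecutive in the sequence.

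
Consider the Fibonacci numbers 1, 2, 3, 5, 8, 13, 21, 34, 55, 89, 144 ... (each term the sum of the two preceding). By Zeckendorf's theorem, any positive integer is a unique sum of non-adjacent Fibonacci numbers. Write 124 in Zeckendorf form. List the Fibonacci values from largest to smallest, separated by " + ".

Greedy algorithm:
124 − 89 = 35
35 − 34 = 1
1 − 1 = 0
So 124 = 89 + 34 + 1, with no two terms consecutive in the sequence.

89 + 34 + 1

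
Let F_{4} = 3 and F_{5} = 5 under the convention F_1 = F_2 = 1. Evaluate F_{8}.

21

By the doubling identity F_{2k} = F_k(2F_{k+1} − F_k): F_{8} = 3·(2·5 − 3) = 3·7 = 21.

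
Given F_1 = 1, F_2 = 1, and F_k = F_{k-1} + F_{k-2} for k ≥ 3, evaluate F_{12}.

144

Iterating the recurrence up to F_{8} = 21 and F_{7} = 13:
F_{9} = F_{8} + F_{7} = 21 + 13 = 34
F_{10} = F_{9} + F_{8} = 34 + 21 = 55
F_{11} = F_{10} + F_{9} = 55 + 34 = 89
F_{12} = F_{11} + F_{10} = 89 + 55 = 144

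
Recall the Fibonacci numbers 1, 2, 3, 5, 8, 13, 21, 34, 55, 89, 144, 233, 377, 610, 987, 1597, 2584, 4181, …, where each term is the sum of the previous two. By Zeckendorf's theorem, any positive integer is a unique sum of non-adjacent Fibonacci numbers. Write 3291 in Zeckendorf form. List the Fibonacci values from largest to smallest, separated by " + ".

2584 + 610 + 89 + 8

3291: greatest Fibonacci not exceeding it is 2584, leaving 707
707: greatest Fibonacci not exceeding it is 610, leaving 97
97: greatest Fibonacci not exceeding it is 89, leaving 8
8: greatest Fibonacci not exceeding it is 8, leaving 0
So 3291 = 2584 + 610 + 89 + 8, with no two terms consecutive in the sequence.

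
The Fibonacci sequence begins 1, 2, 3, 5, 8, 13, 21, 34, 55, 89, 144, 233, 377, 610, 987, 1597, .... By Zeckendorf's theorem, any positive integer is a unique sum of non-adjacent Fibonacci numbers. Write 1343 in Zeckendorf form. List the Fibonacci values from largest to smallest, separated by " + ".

987 + 233 + 89 + 34

987 ≤ 1343 < 1597, so take 987; remainder 356
233 ≤ 356 < 377, so take 233; remainder 123
89 ≤ 123 < 144, so take 89; remainder 34
34 ≤ 34 < 55, so take 34; remainder 0
So 1343 = 987 + 233 + 89 + 34, with no two terms consecutive in the sequence.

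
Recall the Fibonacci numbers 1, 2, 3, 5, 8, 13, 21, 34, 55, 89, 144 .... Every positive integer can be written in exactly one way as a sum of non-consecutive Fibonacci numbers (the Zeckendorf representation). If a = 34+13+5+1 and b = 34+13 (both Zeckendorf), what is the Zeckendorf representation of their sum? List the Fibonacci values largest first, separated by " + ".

89 + 8 + 3

The two numbers are 53 and 47, so their sum is 100.
Greedily peel off the largest Fibonacci term at each step:
89 ≤ 100 < 144, so take 89; remainder 11
8 ≤ 11 < 13, so take 8; remainder 3
3 ≤ 3 < 5, so take 3; remainder 0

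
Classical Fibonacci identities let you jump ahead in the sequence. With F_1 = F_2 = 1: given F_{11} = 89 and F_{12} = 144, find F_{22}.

17711

By the doubling identity F_{2k} = F_k(2F_{k+1} − F_k): F_{22} = 89·(2·144 − 89) = 89·199 = 17711.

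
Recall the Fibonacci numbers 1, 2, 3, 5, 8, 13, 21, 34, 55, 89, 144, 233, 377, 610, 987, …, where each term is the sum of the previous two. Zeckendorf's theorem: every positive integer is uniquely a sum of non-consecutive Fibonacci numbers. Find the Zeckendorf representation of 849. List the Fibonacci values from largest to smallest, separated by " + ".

610 + 233 + 5 + 1

Greedy algorithm:
849 − 610 = 239
239 − 233 = 6
6 − 5 = 1
1 − 1 = 0
So 849 = 610 + 233 + 5 + 1, with no two terms consecutive in the sequence.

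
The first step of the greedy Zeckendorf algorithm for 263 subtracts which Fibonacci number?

233 ≤ 263 < 377, so the largest Fibonacci number not exceeding 263 is 233.

233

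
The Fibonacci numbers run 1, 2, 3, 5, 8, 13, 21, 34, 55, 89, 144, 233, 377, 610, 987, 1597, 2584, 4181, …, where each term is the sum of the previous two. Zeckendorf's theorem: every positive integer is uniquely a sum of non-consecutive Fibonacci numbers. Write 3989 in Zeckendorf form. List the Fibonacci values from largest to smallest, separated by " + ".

2584 + 987 + 377 + 34 + 5 + 2

Greedily peel off the largest Fibonacci term at each step:
subtract 2584 from 3989: 1405 remains
subtract 987 from 1405: 418 remains
subtract 377 from 418: 41 remains
subtract 34 from 41: 7 remains
subtract 5 from 7: 2 remains
subtract 2 from 2: 0 remains
So 3989 = 2584 + 987 + 377 + 34 + 5 + 2, with no two terms consecutive in the sequence.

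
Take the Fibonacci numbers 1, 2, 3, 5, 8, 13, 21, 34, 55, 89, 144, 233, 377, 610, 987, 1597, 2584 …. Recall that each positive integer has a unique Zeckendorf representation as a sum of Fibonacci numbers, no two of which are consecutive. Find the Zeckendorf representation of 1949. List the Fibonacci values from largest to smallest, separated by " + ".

1597 + 233 + 89 + 21 + 8 + 1

subtract 1597 from 1949: 352 remains
subtract 233 from 352: 119 remains
subtract 89 from 119: 30 remains
subtract 21 from 30: 9 remains
subtract 8 from 9: 1 remains
subtract 1 from 1: 0 remains
So 1949 = 1597 + 233 + 89 + 21 + 8 + 1, with no two terms consecutive in the sequence.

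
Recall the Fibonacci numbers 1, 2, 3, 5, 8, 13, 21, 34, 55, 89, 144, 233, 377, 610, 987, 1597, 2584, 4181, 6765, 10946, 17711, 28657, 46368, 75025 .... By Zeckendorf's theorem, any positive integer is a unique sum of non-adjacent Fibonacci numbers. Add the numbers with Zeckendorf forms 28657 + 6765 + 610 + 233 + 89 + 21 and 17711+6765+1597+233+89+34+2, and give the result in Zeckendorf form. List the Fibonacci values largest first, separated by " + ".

The two numbers are 36375 and 26431, so their sum is 62806.
46368 ≤ 62806 < 75025, so take 46368; remainder 16438
10946 ≤ 16438 < 17711, so take 10946; remainder 5492
4181 ≤ 5492 < 6765, so take 4181; remainder 1311
987 ≤ 1311 < 1597, so take 987; remainder 324
233 ≤ 324 < 377, so take 233; remainder 91
89 ≤ 91 < 144, so take 89; remainder 2
2 ≤ 2 < 3, so take 2; remainder 0

46368 + 10946 + 4181 + 987 + 233 + 89 + 2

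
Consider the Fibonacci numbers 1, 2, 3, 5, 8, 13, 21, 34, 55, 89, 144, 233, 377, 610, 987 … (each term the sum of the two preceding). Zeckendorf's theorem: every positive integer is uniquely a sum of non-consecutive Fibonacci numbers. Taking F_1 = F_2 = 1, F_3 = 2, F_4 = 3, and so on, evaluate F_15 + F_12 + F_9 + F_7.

F_15 + F_12 + F_9 + F_7 = 610 + 144 + 34 + 13 = 801.

801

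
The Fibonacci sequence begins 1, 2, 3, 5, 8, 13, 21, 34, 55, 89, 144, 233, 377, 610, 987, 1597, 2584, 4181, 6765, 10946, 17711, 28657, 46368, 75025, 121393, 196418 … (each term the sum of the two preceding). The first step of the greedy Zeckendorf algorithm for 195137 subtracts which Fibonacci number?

121393 ≤ 195137 < 196418, so the largest Fibonacci number not exceeding 195137 is 121393.

121393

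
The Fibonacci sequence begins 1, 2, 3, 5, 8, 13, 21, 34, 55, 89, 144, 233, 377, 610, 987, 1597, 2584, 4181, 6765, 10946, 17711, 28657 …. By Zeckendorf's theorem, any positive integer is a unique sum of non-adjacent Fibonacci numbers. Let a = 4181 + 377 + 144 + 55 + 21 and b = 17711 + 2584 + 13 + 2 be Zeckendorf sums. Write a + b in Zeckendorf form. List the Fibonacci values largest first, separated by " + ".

The two numbers are 4778 and 20310, so their sum is 25088.
25088 − 17711 = 7377
7377 − 6765 = 612
612 − 610 = 2
2 − 2 = 0

17711 + 6765 + 610 + 2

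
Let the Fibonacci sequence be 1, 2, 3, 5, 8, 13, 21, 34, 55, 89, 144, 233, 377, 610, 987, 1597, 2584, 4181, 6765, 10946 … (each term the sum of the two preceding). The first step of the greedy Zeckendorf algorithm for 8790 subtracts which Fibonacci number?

6765 ≤ 8790 < 10946, so the largest Fibonacci number not exceeding 8790 is 6765.

6765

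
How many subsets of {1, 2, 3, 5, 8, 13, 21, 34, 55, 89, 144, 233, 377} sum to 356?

10

Each representation comes from the Zeckendorf form by replacing some F_k with F_{k−1} + F_{k−2} where possible.
356 = 233+89+34 = 233+89+21+13 = 233+89+21+8+5 = 233+55+34+21+13 = … (6 more), for 10 in all.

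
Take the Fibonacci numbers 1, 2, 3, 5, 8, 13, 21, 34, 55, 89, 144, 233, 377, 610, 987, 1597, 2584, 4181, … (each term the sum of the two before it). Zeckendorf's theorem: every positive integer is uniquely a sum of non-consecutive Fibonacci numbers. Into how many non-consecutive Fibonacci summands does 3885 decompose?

6

3885 − 2584 = 1301
1301 − 987 = 314
314 − 233 = 81
81 − 55 = 26
26 − 21 = 5
5 − 5 = 0
3885 = 2584 + 987 + 233 + 55 + 21 + 5, which has 6 terms.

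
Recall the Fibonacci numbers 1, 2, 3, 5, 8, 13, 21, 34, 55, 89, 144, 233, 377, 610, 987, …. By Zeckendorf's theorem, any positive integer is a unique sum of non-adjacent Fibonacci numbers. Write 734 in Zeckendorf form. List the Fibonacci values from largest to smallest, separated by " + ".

610 + 89 + 34 + 1

734 − 610 = 124
124 − 89 = 35
35 − 34 = 1
1 − 1 = 0
So 734 = 610 + 89 + 34 + 1, with no two terms consecutive in the sequence.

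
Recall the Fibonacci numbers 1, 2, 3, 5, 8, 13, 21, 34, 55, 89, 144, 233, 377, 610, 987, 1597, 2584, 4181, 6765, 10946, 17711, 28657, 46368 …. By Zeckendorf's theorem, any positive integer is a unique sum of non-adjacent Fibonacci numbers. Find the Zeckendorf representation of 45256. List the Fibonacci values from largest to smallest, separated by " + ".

28657 + 10946 + 4181 + 987 + 377 + 89 + 13 + 5 + 1

Greedy algorithm:
subtract 28657 from 45256: 16599 remains
subtract 10946 from 16599: 5653 remains
subtract 4181 from 5653: 1472 remains
subtract 987 from 1472: 485 remains
subtract 377 from 485: 108 remains
subtract 89 from 108: 19 remains
subtract 13 from 19: 6 remains
subtract 5 from 6: 1 remains
subtract 1 from 1: 0 remains
So 45256 = 28657 + 10946 + 4181 + 987 + 377 + 89 + 13 + 5 + 1, with no two terms consecutive in the sequence.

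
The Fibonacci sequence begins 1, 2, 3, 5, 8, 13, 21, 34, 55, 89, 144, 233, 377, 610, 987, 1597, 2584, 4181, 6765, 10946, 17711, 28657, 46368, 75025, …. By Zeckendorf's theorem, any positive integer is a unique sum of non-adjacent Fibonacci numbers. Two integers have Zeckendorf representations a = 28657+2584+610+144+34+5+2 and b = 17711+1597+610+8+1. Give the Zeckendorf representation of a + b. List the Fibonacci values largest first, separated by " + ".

The two numbers are 32036 and 19927, so their sum is 51963.
take 46368 (≤ 51963); 51963 − 46368 = 5595
take 4181 (≤ 5595); 5595 − 4181 = 1414
take 987 (≤ 1414); 1414 − 987 = 427
take 377 (≤ 427); 427 − 377 = 50
take 34 (≤ 50); 50 − 34 = 16
take 13 (≤ 16); 16 − 13 = 3
take 3 (≤ 3); 3 − 3 = 0

46368 + 4181 + 987 + 377 + 34 + 13 + 3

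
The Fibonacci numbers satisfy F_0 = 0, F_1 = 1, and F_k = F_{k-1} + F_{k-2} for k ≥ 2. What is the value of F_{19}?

Iterating the recurrence up to F_{14} = 377 and F_{13} = 233:
F_{15} = F_{14} + F_{13} = 377 + 233 = 610
F_{16} = F_{15} + F_{14} = 610 + 377 = 987
F_{17} = F_{16} + F_{15} = 987 + 610 = 1597
F_{18} = F_{17} + F_{16} = 1597 + 987 = 2584
F_{19} = F_{18} + F_{17} = 2584 + 1597 = 4181

4181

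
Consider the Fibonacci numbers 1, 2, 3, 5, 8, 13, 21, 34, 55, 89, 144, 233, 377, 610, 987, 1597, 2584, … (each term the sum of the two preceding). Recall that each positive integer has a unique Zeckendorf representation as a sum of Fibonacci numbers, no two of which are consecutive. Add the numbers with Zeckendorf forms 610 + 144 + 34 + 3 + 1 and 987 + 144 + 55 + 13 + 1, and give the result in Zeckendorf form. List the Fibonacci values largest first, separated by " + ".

1597 + 377 + 13 + 5

The two numbers are 792 and 1200, so their sum is 1992.
Repeatedly subtract the largest Fibonacci number that fits:
1597 ≤ 1992 < 2584, so take 1597; remainder 395
377 ≤ 395 < 610, so take 377; remainder 18
13 ≤ 18 < 21, so take 13; remainder 5
5 ≤ 5 < 8, so take 5; remainder 0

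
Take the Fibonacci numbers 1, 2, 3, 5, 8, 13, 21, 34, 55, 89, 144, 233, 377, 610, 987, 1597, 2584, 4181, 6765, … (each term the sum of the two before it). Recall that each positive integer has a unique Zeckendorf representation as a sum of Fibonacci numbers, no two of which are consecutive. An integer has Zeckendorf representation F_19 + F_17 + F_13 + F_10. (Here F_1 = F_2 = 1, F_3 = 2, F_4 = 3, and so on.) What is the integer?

6066

F_19 + F_17 + F_13 + F_10 = 4181 + 1597 + 233 + 55 = 6066.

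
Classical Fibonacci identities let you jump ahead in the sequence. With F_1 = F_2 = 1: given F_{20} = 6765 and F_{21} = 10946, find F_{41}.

By F_{2k+1} = F_k² + F_{k+1}²: F_{41} = 6765² + 10946² = 45765225 + 119814916 = 165580141.

165580141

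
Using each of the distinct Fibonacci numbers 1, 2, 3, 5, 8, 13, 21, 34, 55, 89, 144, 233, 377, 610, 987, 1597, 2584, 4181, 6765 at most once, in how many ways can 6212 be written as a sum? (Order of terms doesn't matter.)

33

Each representation comes from the Zeckendorf form by replacing some F_k with F_{k−1} + F_{k−2} where possible.
6212 = 4181+1597+377+55+2 = 4181+1597+377+34+21+2 = 4181+1597+233+144+55+2 = … (30 more), for 33 in all.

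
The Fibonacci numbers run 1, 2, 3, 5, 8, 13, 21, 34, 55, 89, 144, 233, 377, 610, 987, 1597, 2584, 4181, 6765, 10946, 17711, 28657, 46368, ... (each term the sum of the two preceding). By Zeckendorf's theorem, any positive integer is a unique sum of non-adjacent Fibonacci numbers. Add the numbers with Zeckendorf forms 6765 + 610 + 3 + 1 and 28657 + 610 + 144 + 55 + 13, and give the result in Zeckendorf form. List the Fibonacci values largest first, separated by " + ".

28657 + 6765 + 987 + 377 + 55 + 13 + 3 + 1

The two numbers are 7379 and 29479, so their sum is 36858.
Greedily peel off the largest Fibonacci term at each step:
36858 − 28657 = 8201
8201 − 6765 = 1436
1436 − 987 = 449
449 − 377 = 72
72 − 55 = 17
17 − 13 = 4
4 − 3 = 1
1 − 1 = 0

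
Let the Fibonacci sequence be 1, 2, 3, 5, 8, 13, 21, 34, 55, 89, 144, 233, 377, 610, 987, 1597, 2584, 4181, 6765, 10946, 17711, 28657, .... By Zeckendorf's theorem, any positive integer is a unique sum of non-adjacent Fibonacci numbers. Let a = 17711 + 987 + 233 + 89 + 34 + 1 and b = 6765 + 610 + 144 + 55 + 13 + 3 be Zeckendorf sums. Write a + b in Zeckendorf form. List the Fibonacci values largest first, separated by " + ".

The two numbers are 19055 and 7590, so their sum is 26645.
Greedy algorithm:
17711 ≤ 26645 < 28657, so take 17711; remainder 8934
6765 ≤ 8934 < 10946, so take 6765; remainder 2169
1597 ≤ 2169 < 2584, so take 1597; remainder 572
377 ≤ 572 < 610, so take 377; remainder 195
144 ≤ 195 < 233, so take 144; remainder 51
34 ≤ 51 < 55, so take 34; remainder 17
13 ≤ 17 < 21, so take 13; remainder 4
3 ≤ 4 < 5, so take 3; remainder 1
1 ≤ 1 < 2, so take 1; remainder 0

17711 + 6765 + 1597 + 377 + 144 + 34 + 13 + 3 + 1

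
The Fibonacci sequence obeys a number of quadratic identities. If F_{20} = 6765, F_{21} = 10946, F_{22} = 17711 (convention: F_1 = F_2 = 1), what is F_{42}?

By the addition formula F_{m+n} = F_m F_{n+1} + F_{m−1} F_n with m=21, n=21: F_{42} = 10946·17711 + 6765·10946 = 193864606 + 74049690 = 267914296.

267914296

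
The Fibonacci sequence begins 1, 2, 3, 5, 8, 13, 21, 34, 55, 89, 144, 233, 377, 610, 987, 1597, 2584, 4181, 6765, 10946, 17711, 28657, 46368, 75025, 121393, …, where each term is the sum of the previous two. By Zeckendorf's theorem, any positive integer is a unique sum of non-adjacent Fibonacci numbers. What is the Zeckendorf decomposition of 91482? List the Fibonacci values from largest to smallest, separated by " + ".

75025 + 10946 + 4181 + 987 + 233 + 89 + 21

Repeatedly subtract the largest Fibonacci number that fits:
subtract 75025 from 91482: 16457 remains
subtract 10946 from 16457: 5511 remains
subtract 4181 from 5511: 1330 remains
subtract 987 from 1330: 343 remains
subtract 233 from 343: 110 remains
subtract 89 from 110: 21 remains
subtract 21 from 21: 0 remains
So 91482 = 75025 + 10946 + 4181 + 987 + 233 + 89 + 21, with no two terms consecutive in the sequence.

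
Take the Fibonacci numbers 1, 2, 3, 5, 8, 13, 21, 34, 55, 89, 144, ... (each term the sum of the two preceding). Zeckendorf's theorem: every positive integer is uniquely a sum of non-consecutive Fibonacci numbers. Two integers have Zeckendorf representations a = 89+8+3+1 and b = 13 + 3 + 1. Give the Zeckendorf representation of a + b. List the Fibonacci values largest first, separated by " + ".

The two numbers are 101 and 17, so their sum is 118.
largest Fibonacci ≤ 118 is 89; 118 − 89 = 29
largest Fibonacci ≤ 29 is 21; 29 − 21 = 8
largest Fibonacci ≤ 8 is 8; 8 − 8 = 0

89 + 21 + 8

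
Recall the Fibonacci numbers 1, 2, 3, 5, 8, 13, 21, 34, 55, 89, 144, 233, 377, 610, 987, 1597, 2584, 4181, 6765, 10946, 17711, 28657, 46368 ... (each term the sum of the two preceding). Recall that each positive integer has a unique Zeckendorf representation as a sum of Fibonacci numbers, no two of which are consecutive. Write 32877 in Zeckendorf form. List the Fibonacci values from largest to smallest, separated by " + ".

take 28657 (≤ 32877); 32877 − 28657 = 4220
take 4181 (≤ 4220); 4220 − 4181 = 39
take 34 (≤ 39); 39 − 34 = 5
take 5 (≤ 5); 5 − 5 = 0
So 32877 = 28657 + 4181 + 34 + 5, with no two terms consecutive in the sequence.

28657 + 4181 + 34 + 5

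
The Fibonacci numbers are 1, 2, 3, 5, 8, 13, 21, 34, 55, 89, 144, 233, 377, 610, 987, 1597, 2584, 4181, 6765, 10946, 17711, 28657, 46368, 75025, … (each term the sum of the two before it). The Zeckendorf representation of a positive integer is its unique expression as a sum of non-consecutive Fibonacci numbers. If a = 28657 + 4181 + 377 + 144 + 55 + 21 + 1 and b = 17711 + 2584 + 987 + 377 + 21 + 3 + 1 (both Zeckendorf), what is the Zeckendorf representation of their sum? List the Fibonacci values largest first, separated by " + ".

The two numbers are 33436 and 21684, so their sum is 55120.
Greedy algorithm:
55120 − 46368 = 8752
8752 − 6765 = 1987
1987 − 1597 = 390
390 − 377 = 13
13 − 13 = 0

46368 + 6765 + 1597 + 377 + 13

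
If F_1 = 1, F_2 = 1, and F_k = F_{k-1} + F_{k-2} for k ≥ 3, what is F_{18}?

2584

Iterating the recurrence up to F_{11} = 89 and F_{10} = 55:
F_{12} = F_{11} + F_{10} = 89 + 55 = 144
F_{13} = F_{12} + F_{11} = 144 + 89 = 233
F_{14} = F_{13} + F_{12} = 233 + 144 = 377
F_{15} = F_{14} + F_{13} = 377 + 233 = 610
F_{16} = F_{15} + F_{14} = 610 + 377 = 987
F_{17} = F_{16} + F_{15} = 987 + 610 = 1597
F_{18} = F_{17} + F_{16} = 1597 + 987 = 2584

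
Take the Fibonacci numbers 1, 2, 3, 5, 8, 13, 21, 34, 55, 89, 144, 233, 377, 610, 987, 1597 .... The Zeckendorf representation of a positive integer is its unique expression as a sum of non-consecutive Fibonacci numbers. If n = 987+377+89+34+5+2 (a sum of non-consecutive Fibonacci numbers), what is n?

1494

987+377+89+34+5+2 = 1494.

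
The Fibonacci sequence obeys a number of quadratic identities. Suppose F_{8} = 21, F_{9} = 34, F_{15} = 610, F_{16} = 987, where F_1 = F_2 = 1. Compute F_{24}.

By the addition formula F_{m+n} = F_m F_{n+1} + F_{m−1} F_n with m=16, n=8: F_{24} = 987·34 + 610·21 = 33558 + 12810 = 46368.

46368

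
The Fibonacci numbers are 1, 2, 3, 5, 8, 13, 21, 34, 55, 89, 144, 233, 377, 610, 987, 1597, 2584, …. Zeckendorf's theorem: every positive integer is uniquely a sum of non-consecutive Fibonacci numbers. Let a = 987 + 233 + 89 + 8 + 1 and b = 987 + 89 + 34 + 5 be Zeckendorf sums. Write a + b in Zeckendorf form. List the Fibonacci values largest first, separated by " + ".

The two numbers are 1318 and 1115, so their sum is 2433.
2433 − 1597 = 836
836 − 610 = 226
226 − 144 = 82
82 − 55 = 27
27 − 21 = 6
6 − 5 = 1
1 − 1 = 0

1597 + 610 + 144 + 55 + 21 + 5 + 1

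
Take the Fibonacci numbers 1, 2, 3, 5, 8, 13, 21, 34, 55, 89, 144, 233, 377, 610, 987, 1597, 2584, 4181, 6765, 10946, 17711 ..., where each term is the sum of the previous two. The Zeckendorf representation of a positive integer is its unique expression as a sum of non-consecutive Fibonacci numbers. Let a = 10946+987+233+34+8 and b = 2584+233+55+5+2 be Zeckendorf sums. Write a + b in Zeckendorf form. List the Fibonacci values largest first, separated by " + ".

The two numbers are 12208 and 2879, so their sum is 15087.
15087: greatest Fibonacci not exceeding it is 10946, leaving 4141
4141: greatest Fibonacci not exceeding it is 2584, leaving 1557
1557: greatest Fibonacci not exceeding it is 987, leaving 570
570: greatest Fibonacci not exceeding it is 377, leaving 193
193: greatest Fibonacci not exceeding it is 144, leaving 49
49: greatest Fibonacci not exceeding it is 34, leaving 15
15: greatest Fibonacci not exceeding it is 13, leaving 2
2: greatest Fibonacci not exceeding it is 2, leaving 0

10946 + 2584 + 987 + 377 + 144 + 34 + 13 + 2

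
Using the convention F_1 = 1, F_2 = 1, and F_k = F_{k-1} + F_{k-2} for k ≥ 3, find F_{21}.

Iterating the recurrence up to F_{15} = 610 and F_{14} = 377:
F_{16} = F_{15} + F_{14} = 610 + 377 = 987
F_{17} = F_{16} + F_{15} = 987 + 610 = 1597
F_{18} = F_{17} + F_{16} = 1597 + 987 = 2584
F_{19} = F_{18} + F_{17} = 2584 + 1597 = 4181
F_{20} = F_{19} + F_{18} = 4181 + 2584 = 6765
F_{21} = F_{20} + F_{19} = 6765 + 4181 = 10946

10946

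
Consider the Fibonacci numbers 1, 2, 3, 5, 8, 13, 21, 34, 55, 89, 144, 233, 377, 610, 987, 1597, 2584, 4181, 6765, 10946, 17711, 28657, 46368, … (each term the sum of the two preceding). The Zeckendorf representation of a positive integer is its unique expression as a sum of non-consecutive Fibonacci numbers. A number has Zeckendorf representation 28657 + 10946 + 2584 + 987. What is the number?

43174

28657 + 10946 + 2584 + 987 = 43174.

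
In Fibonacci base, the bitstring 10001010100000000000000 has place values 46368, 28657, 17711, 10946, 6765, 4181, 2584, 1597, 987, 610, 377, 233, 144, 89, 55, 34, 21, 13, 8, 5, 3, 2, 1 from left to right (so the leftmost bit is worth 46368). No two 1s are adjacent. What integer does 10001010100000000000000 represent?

Summing the place values of the 1 bits: 46368 + 6765 + 2584 + 987 = 56704.

56704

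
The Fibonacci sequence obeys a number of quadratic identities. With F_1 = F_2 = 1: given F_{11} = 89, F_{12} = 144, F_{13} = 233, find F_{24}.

By the addition formula F_{m+n} = F_m F_{n+1} + F_{m−1} F_n with m=13, n=11: F_{24} = 233·144 + 144·89 = 33552 + 12816 = 46368.

46368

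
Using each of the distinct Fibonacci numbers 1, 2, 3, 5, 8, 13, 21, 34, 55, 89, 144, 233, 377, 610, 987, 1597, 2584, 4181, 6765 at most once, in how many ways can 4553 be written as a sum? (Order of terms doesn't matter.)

32

Each representation comes from the Zeckendorf form by replacing some F_k with F_{k−1} + F_{k−2} where possible.
4553 = 4181+233+89+34+13+3 = 4181+233+89+34+13+2+1 = 4181+233+89+34+8+5+3 = … (29 more), for 32 in all.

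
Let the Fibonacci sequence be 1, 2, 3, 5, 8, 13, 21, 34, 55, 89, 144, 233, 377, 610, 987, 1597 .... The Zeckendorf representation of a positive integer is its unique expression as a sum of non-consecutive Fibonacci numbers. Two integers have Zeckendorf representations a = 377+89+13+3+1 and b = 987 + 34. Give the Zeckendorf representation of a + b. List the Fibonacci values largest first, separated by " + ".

987 + 377 + 89 + 34 + 13 + 3 + 1

The two numbers are 483 and 1021, so their sum is 1504.
subtract 987 from 1504: 517 remains
subtract 377 from 517: 140 remains
subtract 89 from 140: 51 remains
subtract 34 from 51: 17 remains
subtract 13 from 17: 4 remains
subtract 3 from 4: 1 remains
subtract 1 from 1: 0 remains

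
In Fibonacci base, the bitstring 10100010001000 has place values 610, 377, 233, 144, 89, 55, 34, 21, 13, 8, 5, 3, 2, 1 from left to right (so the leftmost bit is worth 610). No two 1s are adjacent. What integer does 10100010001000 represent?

882

Summing the place values of the 1 bits: 610 + 233 + 34 + 5 = 882.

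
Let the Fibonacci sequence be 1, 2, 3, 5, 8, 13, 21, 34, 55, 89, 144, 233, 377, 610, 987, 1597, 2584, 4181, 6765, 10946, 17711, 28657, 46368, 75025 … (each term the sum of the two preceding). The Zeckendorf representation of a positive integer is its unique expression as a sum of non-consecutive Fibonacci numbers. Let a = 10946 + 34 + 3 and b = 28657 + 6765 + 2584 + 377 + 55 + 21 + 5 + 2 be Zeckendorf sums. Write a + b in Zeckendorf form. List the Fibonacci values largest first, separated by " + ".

46368 + 2584 + 377 + 89 + 21 + 8 + 2

The two numbers are 10983 and 38466, so their sum is 49449.
largest Fibonacci ≤ 49449 is 46368; 49449 − 46368 = 3081
largest Fibonacci ≤ 3081 is 2584; 3081 − 2584 = 497
largest Fibonacci ≤ 497 is 377; 497 − 377 = 120
largest Fibonacci ≤ 120 is 89; 120 − 89 = 31
largest Fibonacci ≤ 31 is 21; 31 − 21 = 10
largest Fibonacci ≤ 10 is 8; 10 − 8 = 2
largest Fibonacci ≤ 2 is 2; 2 − 2 = 0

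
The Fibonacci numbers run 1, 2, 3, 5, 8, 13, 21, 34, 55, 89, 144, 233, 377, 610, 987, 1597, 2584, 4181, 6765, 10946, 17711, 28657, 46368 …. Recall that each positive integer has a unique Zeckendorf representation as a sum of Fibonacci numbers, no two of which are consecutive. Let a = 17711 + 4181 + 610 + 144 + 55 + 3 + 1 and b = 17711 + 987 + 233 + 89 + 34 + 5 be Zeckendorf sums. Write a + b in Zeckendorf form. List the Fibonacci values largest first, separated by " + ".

The two numbers are 22705 and 19059, so their sum is 41764.
28657 ≤ 41764 < 46368, so take 28657; remainder 13107
10946 ≤ 13107 < 17711, so take 10946; remainder 2161
1597 ≤ 2161 < 2584, so take 1597; remainder 564
377 ≤ 564 < 610, so take 377; remainder 187
144 ≤ 187 < 233, so take 144; remainder 43
34 ≤ 43 < 55, so take 34; remainder 9
8 ≤ 9 < 13, so take 8; remainder 1
1 ≤ 1 < 2, so take 1; remainder 0

28657 + 10946 + 1597 + 377 + 144 + 34 + 8 + 1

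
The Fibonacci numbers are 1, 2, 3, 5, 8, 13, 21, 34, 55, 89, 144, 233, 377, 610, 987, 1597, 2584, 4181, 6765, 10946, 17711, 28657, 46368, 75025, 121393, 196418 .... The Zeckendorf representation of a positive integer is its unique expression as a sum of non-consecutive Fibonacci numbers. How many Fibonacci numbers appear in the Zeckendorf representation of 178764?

5

Greedily peel off the largest Fibonacci term at each step:
take 121393 (≤ 178764); 178764 − 121393 = 57371
take 46368 (≤ 57371); 57371 − 46368 = 11003
take 10946 (≤ 11003); 11003 − 10946 = 57
take 55 (≤ 57); 57 − 55 = 2
take 2 (≤ 2); 2 − 2 = 0
178764 = 121393 + 46368 + 10946 + 55 + 2, which has 5 terms.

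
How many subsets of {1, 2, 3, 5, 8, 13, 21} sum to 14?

3

14 = 13+1 = 8+5+1 = 8+3+2+1 — 3 representations.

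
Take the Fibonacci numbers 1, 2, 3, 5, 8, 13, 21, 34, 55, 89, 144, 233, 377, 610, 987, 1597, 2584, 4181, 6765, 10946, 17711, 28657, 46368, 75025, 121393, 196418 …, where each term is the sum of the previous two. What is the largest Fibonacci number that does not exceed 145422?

121393

121393 ≤ 145422 < 196418, so the largest Fibonacci number not exceeding 145422 is 121393.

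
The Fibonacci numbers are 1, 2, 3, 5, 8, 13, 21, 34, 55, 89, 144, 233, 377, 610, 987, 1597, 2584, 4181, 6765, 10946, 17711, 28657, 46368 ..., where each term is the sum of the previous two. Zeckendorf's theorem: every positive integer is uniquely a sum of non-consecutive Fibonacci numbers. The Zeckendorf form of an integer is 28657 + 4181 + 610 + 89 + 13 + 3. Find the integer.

28657 + 4181 + 610 + 89 + 13 + 3 = 33553.

33553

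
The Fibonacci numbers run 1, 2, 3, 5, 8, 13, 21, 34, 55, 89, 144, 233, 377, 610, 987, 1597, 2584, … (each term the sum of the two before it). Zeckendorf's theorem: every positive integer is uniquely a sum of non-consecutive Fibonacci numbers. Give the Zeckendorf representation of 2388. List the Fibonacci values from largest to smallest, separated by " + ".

1597 + 610 + 144 + 34 + 3

2388: greatest Fibonacci not exceeding it is 1597, leaving 791
791: greatest Fibonacci not exceeding it is 610, leaving 181
181: greatest Fibonacci not exceeding it is 144, leaving 37
37: greatest Fibonacci not exceeding it is 34, leaving 3
3: greatest Fibonacci not exceeding it is 3, leaving 0
So 2388 = 1597 + 610 + 144 + 34 + 3, with no two terms consecutive in the sequence.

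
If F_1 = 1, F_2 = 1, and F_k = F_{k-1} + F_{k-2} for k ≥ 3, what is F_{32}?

2178309

Iterating the recurrence up to F_{25} = 75025 and F_{24} = 46368:
F_{26} = F_{25} + F_{24} = 75025 + 46368 = 121393
F_{27} = F_{26} + F_{25} = 121393 + 75025 = 196418
F_{28} = F_{27} + F_{26} = 196418 + 121393 = 317811
F_{29} = F_{28} + F_{27} = 317811 + 196418 = 514229
F_{30} = F_{29} + F_{28} = 514229 + 317811 = 832040
F_{31} = F_{30} + F_{29} = 832040 + 514229 = 1346269
F_{32} = F_{31} + F_{30} = 1346269 + 832040 = 2178309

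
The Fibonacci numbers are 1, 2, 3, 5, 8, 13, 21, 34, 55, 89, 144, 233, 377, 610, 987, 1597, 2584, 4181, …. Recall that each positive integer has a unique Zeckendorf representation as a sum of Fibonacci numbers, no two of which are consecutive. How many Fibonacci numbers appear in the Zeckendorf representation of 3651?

6

Repeatedly subtract the largest Fibonacci number that fits:
take 2584 (≤ 3651); 3651 − 2584 = 1067
take 987 (≤ 1067); 1067 − 987 = 80
take 55 (≤ 80); 80 − 55 = 25
take 21 (≤ 25); 25 − 21 = 4
take 3 (≤ 4); 4 − 3 = 1
take 1 (≤ 1); 1 − 1 = 0
3651 = 2584 + 987 + 55 + 21 + 3 + 1, which has 6 terms.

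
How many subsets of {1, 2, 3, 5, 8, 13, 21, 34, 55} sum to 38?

Each representation comes from the Zeckendorf form by replacing some F_k with F_{k−1} + F_{k−2} where possible.
38 = 34+3+1 = 21+13+3+1 = 21+8+5+3+1 — 3 representations.

3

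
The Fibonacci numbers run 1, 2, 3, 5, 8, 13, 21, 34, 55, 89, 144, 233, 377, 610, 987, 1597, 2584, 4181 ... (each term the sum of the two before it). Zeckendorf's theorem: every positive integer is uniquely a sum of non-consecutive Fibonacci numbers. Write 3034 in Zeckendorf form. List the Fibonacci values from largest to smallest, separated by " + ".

Repeatedly subtract the largest Fibonacci number that fits:
2584 ≤ 3034 < 4181, so take 2584; remainder 450
377 ≤ 450 < 610, so take 377; remainder 73
55 ≤ 73 < 89, so take 55; remainder 18
13 ≤ 18 < 21, so take 13; remainder 5
5 ≤ 5 < 8, so take 5; remainder 0
So 3034 = 2584 + 377 + 55 + 13 + 5, with no two terms consecutive in the sequence.

2584 + 377 + 55 + 13 + 5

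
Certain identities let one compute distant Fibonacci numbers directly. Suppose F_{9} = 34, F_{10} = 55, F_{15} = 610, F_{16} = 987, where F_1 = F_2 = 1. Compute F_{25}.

By the addition formula F_{m+n} = F_m F_{n+1} + F_{m−1} F_n with m=16, n=9: F_{25} = 987·55 + 610·34 = 54285 + 20740 = 75025.

75025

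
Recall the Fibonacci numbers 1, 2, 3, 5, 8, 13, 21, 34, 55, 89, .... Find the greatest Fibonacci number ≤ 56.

55

55 ≤ 56 < 89, so the largest Fibonacci number not exceeding 56 is 55.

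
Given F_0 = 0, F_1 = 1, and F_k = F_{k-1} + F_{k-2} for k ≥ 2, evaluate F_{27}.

196418

Iterating the recurrence up to F_{21} = 10946 and F_{20} = 6765:
F_{22} = F_{21} + F_{20} = 10946 + 6765 = 17711
F_{23} = F_{22} + F_{21} = 17711 + 10946 = 28657
F_{24} = F_{23} + F_{22} = 28657 + 17711 = 46368
F_{25} = F_{24} + F_{23} = 46368 + 28657 = 75025
F_{26} = F_{25} + F_{24} = 75025 + 46368 = 121393
F_{27} = F_{26} + F_{25} = 121393 + 75025 = 196418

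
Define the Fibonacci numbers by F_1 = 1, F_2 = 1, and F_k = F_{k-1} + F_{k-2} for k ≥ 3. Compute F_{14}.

377

Iterating the recurrence up to F_{6} = 8 and F_{5} = 5:
F_{7} = F_{6} + F_{5} = 8 + 5 = 13
F_{8} = F_{7} + F_{6} = 13 + 8 = 21
F_{9} = F_{8} + F_{7} = 21 + 13 = 34
F_{10} = F_{9} + F_{8} = 34 + 21 = 55
F_{11} = F_{10} + F_{9} = 55 + 34 = 89
F_{12} = F_{11} + F_{10} = 89 + 55 = 144
F_{13} = F_{12} + F_{11} = 144 + 89 = 233
F_{14} = F_{13} + F_{12} = 233 + 144 = 377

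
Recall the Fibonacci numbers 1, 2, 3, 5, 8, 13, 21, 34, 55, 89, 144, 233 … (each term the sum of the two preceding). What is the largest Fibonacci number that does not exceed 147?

144 ≤ 147 < 233, so the largest Fibonacci number not exceeding 147 is 144.

144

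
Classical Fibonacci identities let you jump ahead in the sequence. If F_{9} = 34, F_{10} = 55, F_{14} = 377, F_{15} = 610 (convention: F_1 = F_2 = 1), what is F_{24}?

By the addition formula F_{m+n} = F_m F_{n+1} + F_{m−1} F_n with m=10, n=14: F_{24} = 55·610 + 34·377 = 33550 + 12818 = 46368.

46368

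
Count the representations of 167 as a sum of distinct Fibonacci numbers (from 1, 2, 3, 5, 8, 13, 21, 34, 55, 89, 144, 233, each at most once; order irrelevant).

Each representation comes from the Zeckendorf form by replacing some F_k with F_{k−1} + F_{k−2} where possible.
167 = 144+21+2 = 144+13+8+2 = 89+55+21+2 = 144+13+5+3+2 = 89+55+13+8+2 = … (3 more), for 8 in all.

8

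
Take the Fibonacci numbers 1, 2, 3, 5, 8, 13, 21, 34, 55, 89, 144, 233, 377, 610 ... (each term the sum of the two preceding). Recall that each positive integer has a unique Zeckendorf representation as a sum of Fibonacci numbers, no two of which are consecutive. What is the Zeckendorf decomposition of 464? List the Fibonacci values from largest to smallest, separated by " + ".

377 + 55 + 21 + 8 + 3

Greedily peel off the largest Fibonacci term at each step:
subtract 377 from 464: 87 remains
subtract 55 from 87: 32 remains
subtract 21 from 32: 11 remains
subtract 8 from 11: 3 remains
subtract 3 from 3: 0 remains
So 464 = 377 + 55 + 21 + 8 + 3, with no two terms consecutive in the sequence.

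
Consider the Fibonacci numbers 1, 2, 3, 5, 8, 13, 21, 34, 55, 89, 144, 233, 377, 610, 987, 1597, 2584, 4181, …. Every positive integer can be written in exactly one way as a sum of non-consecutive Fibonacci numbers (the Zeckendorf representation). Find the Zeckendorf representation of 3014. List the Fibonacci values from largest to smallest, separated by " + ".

Greedily peel off the largest Fibonacci term at each step:
subtract 2584 from 3014: 430 remains
subtract 377 from 430: 53 remains
subtract 34 from 53: 19 remains
subtract 13 from 19: 6 remains
subtract 5 from 6: 1 remains
subtract 1 from 1: 0 remains
So 3014 = 2584 + 377 + 34 + 13 + 5 + 1, with no two terms consecutive in the sequence.

2584 + 377 + 34 + 13 + 5 + 1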